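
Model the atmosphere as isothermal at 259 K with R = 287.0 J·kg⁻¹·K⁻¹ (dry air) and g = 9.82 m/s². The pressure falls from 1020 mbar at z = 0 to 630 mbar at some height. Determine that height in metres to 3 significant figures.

Scale height: H = RT/g = 287.0 × 259 / 9.82 = 7569.6 m.
Invert the barometric formula: z = H ln(P₀/P).
P₀/P = 1020/630 = 1.6190; ln(1.6190) = 0.48181.
z = 7569.6 × 0.48181 = 3647.1 m.

z ≈ 3650 m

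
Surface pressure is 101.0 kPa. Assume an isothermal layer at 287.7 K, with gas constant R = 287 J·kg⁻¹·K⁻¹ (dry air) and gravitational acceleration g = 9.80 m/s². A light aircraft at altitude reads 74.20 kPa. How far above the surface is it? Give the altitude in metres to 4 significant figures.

Scale height: H = RT/g = 287 × 287.7 / 9.80 = 8425.5 m.
Invert the barometric formula: z = H ln(P₀/P).
P₀/P = 101.0/74.20 = 1.3612; ln(1.3612) = 0.30837.
z = 8425.5 × 0.30837 = 2598.2 m.

z ≈ 2598 m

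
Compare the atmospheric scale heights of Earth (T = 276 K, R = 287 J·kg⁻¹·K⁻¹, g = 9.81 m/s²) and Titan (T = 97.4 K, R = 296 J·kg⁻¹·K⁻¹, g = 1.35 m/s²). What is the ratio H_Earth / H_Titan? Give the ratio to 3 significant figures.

H = RT/g for each body.
H_Earth = 287 × 276 / 9.81 = 8074.6 m.
H_Titan = 296 × 97.4 / 1.35 = 21356 m.
H_Earth/H_Titan = 8074.6/21356 = 0.37810.

H_Earth/H_Titan ≈ 0.378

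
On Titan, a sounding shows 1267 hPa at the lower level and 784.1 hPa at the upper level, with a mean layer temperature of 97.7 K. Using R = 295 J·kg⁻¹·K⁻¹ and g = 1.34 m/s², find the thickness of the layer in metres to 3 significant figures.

Hypsometric equation: Δz = (R T̄/g) ln(P₁/P₂).
R T̄/g = 295 × 97.7 / 1.34 = 21509 m.
ln(1267/784.1) = ln(1.6159) = 0.47989.
Δz = 21509 × 0.47989 = 10322 m.

Δz ≈ 10300 m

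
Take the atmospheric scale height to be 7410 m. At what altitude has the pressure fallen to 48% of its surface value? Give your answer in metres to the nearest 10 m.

Set P/P₀ = exp(−z/H) = 0.48, so z = −H ln(0.48).
−ln(0.48) = 0.73397; z = 7410.0 × 0.73397 = 5438.7 m.

z ≈ 5440 m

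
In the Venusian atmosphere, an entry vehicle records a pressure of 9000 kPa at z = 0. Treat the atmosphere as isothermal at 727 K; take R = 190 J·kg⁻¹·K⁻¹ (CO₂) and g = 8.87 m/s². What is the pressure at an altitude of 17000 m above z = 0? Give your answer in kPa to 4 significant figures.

Scale height: H = RT/g = 190 × 727 / 8.87 = 15573 m.
Barometric formula: P = P₀ exp(−z/H).
z/H = 17000/15573 = 1.0916; exp(−1.0916) = 0.33568.
P = 9000 × 0.33568 = 3021.1 kPa.

P ≈ 3021 kPa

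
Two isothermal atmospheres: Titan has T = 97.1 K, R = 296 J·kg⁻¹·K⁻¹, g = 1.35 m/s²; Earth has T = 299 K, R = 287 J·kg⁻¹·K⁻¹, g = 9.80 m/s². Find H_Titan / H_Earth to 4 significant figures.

H = RT/g for each body.
H_Titan = 296 × 97.1 / 1.35 = 21290 m.
H_Earth = 287 × 299 / 9.80 = 8756.4 m.
H_Titan/H_Earth = 21290/8756.4 = 2.4314.

H_Titan/H_Earth ≈ 2.431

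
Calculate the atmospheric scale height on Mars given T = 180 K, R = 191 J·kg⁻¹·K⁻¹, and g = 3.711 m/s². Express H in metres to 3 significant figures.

The scale height of an isothermal atmosphere is H = RT/g.
H = 191 × 180 / 3.711 = 34380/3.711 = 9264.3 m.

H ≈ 9260 m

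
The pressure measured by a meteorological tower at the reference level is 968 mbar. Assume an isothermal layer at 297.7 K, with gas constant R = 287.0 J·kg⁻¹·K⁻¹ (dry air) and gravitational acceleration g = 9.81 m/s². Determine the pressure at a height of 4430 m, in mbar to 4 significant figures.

P ≈ 582.1 mbar

Scale height: H = RT/g = 287.0 × 297.7 / 9.81 = 8709.5 m.
Barometric formula: P = P₀ exp(−z/H).
z/H = 4430.0/8709.5 = 0.50864; exp(−0.50864) = 0.60131.
P = 968 × 0.60131 = 582.07 mbar.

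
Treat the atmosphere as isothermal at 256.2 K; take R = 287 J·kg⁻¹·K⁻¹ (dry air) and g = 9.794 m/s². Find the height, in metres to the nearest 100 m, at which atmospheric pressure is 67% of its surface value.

z ≈ 3000 m

Scale height: H = RT/g = 287 × 256.2 / 9.794 = 7507.6 m.
Set P/P₀ = exp(−z/H) = 0.67, so z = −H ln(0.67).
−ln(0.67) = 0.40048; z = 7507.6 × 0.40048 = 3006.6 m.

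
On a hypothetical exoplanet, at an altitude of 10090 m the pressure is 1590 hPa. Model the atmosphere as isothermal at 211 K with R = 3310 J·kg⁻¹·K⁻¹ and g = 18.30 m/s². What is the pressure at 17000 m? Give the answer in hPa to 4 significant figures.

Scale height: H = RT/g = 3310 × 211 / 18.30 = 38164 m.
Between two levels, P₂ = P₁ exp(−Δz/H) with Δz = z₂ − z₁.
Δz = 17000 − 10090 = 6910.0 m; Δz/H = 6910.0/38164 = 0.18106.
P₂ = 1590 × exp(−0.18106) = 1590 × 0.83439 = 1326.7 hPa.

P ≈ 1327 hPa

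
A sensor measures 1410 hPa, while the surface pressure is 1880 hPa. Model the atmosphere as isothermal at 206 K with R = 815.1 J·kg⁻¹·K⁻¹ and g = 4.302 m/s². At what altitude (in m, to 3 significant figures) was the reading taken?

Scale height: H = RT/g = 815.1 × 206 / 4.302 = 39031 m.
Invert the barometric formula: z = H ln(P₀/P).
P₀/P = 1880/1410 = 1.3333; ln(1.3333) = 0.28766.
z = 39031 × 0.28766 = 11228 m.

z ≈ 11200 m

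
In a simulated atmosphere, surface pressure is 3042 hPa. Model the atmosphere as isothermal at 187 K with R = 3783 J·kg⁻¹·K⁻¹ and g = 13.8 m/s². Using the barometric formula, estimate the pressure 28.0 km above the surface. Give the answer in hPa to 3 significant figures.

P ≈ 1760 hPa

Scale height: H = RT/g = 3783 × 187 / 13.8 = 51262 m.
Barometric formula: P = P₀ exp(−z/H).
z/H = 28000/51262 = 0.54621; exp(−0.54621) = 0.57914.
P = 3042 × 0.57914 = 1761.7 hPa.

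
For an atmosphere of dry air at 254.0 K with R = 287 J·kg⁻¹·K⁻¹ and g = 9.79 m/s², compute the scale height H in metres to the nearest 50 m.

H ≈ 7450 m

The scale height of an isothermal atmosphere is H = RT/g.
H = 287 × 254.0 / 9.79 = 72898/9.79 = 7446.2 m.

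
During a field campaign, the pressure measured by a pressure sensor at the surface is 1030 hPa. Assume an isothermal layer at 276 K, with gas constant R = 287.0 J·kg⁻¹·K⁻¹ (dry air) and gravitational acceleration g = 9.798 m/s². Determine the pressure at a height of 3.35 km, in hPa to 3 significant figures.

Scale height: H = RT/g = 287.0 × 276 / 9.798 = 8084.5 m.
Barometric formula: P = P₀ exp(−z/H).
z/H = 3350.0/8084.5 = 0.41437; exp(−0.41437) = 0.66076.
P = 1030 × 0.66076 = 680.58 hPa.

P ≈ 681 hPa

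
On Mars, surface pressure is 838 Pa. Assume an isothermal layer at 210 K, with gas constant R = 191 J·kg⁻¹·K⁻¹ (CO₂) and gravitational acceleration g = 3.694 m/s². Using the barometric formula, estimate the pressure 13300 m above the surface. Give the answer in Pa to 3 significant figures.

P ≈ 246 Pa

Scale height: H = RT/g = 191 × 210 / 3.694 = 10858 m.
Barometric formula: P = P₀ exp(−z/H).
z/H = 13300/10858 = 1.2249; exp(−1.2249) = 0.29379.
P = 838 × 0.29379 = 246.20 Pa.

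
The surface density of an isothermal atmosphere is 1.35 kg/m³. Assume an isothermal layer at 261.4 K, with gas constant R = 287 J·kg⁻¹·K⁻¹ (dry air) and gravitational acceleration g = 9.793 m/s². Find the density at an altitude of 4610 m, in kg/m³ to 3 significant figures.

ρ ≈ 0.740 kg/m³

Scale height: H = RT/g = 287 × 261.4 / 9.793 = 7660.8 m.
In an isothermal atmosphere, density decays like pressure: ρ = ρ₀ exp(−z/H).
z/H = 4610.0/7660.8 = 0.60176; exp(−0.60176) = 0.54785.
ρ = 1.35 × 0.54785 = 0.73960 kg/m³.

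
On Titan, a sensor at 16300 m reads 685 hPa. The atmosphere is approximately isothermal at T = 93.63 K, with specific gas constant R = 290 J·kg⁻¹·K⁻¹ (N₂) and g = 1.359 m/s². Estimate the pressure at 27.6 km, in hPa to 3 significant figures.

P ≈ 389 hPa

Scale height: H = RT/g = 290 × 93.63 / 1.359 = 19980 m.
Between two levels, P₂ = P₁ exp(−Δz/H) with Δz = z₂ − z₁.
Δz = 27600 − 16300 = 11300 m; Δz/H = 11300/19980 = 0.56557.
P₂ = 685 × exp(−0.56557) = 685 × 0.56804 = 389.11 hPa.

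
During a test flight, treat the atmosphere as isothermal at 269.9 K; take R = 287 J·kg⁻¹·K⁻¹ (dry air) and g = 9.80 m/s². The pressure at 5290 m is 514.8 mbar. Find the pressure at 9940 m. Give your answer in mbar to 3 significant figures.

Scale height: H = RT/g = 287 × 269.9 / 9.80 = 7904.2 m.
Between two levels, P₂ = P₁ exp(−Δz/H) with Δz = z₂ − z₁.
Δz = 9940.0 − 5290.0 = 4650.0 m; Δz/H = 4650.0/7904.2 = 0.58829.
P₂ = 514.8 × exp(−0.58829) = 514.8 × 0.55528 = 285.86 mbar.

P ≈ 286 mbar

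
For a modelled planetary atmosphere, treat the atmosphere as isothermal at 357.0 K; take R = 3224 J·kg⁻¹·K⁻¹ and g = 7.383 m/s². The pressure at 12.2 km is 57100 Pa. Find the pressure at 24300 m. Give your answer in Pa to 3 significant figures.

P ≈ 52800 Pa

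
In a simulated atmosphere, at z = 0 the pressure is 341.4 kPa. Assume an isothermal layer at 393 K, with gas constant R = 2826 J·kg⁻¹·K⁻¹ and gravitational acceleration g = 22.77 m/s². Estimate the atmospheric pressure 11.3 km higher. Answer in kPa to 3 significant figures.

Scale height: H = RT/g = 2826 × 393 / 22.77 = 48775 m.
Barometric formula: P = P₀ exp(−z/H).
z/H = 11300/48775 = 0.23168; exp(−0.23168) = 0.79320.
P = 341.4 × 0.79320 = 270.80 kPa.

P ≈ 271 kPa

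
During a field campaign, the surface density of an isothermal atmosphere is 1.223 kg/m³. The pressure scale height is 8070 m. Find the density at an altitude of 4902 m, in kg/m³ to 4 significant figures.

In an isothermal atmosphere, density decays like pressure: ρ = ρ₀ exp(−z/H).
z/H = 4902.0/8070.0 = 0.60743; exp(−0.60743) = 0.54475.
ρ = 1.223 × 0.54475 = 0.66623 kg/m³.

ρ ≈ 0.6662 kg/m³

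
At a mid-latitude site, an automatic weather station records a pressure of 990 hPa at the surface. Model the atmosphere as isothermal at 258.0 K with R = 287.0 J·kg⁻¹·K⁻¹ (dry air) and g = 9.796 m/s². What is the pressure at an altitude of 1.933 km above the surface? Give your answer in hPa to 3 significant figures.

P ≈ 767 hPa

Scale height: H = RT/g = 287.0 × 258.0 / 9.796 = 7558.8 m.
Barometric formula: P = P₀ exp(−z/H).
z/H = 1933.0/7558.8 = 0.25573; exp(−0.25573) = 0.77435.
P = 990 × 0.77435 = 766.61 hPa.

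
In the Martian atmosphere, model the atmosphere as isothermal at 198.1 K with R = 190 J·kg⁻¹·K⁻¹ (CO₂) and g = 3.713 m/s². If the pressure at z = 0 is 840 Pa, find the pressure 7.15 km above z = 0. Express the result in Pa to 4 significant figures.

P ≈ 414.9 Pa

Scale height: H = RT/g = 190 × 198.1 / 3.713 = 10137 m.
Barometric formula: P = P₀ exp(−z/H).
z/H = 7150.0/10137 = 0.70534; exp(−0.70534) = 0.49394.
P = 840 × 0.49394 = 414.91 Pa.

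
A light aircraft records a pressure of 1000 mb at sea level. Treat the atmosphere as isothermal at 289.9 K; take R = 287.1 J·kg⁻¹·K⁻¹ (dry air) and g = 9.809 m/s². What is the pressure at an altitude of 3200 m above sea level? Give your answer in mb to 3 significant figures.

P ≈ 686 mb

Scale height: H = RT/g = 287.1 × 289.9 / 9.809 = 8485.1 m.
Barometric formula: P = P₀ exp(−z/H).
z/H = 3200.0/8485.1 = 0.37713; exp(−0.37713) = 0.68583.
P = 1000 × 0.68583 = 685.83 mb.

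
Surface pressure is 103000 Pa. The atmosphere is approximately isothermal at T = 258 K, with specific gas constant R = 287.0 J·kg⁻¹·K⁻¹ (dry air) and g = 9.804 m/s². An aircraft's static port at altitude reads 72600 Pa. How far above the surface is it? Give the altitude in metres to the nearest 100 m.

z ≈ 2600 m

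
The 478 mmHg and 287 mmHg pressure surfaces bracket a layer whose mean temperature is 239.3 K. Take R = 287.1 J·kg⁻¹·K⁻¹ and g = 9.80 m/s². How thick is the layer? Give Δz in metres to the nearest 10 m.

Δz ≈ 3580 m

Hypsometric equation: Δz = (R T̄/g) ln(P₁/P₂).
R T̄/g = 287.1 × 239.3 / 9.80 = 7010.5 m.
ln(478/287) = ln(1.6655) = 0.51013.
Δz = 7010.5 × 0.51013 = 3576.3 m.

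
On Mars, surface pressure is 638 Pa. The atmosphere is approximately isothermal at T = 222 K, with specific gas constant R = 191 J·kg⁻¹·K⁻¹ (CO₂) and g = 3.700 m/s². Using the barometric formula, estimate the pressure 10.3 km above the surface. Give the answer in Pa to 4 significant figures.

Scale height: H = RT/g = 191 × 222 / 3.700 = 11460 m.
Barometric formula: P = P₀ exp(−z/H).
z/H = 10300/11460 = 0.89878; exp(−0.89878) = 0.40707.
P = 638 × 0.40707 = 259.71 Pa.

P ≈ 259.7 Pa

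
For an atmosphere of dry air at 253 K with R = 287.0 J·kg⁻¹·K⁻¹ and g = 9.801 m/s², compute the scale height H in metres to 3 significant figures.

The scale height of an isothermal atmosphere is H = RT/g.
H = 287.0 × 253 / 9.801 = 72611/9.801 = 7408.5 m.

H ≈ 7410 m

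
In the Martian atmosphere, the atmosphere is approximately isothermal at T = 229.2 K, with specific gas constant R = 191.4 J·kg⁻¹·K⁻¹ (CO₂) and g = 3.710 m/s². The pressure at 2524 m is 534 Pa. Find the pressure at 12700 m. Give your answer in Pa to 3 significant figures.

Scale height: H = RT/g = 191.4 × 229.2 / 3.710 = 11824 m.
Between two levels, P₂ = P₁ exp(−Δz/H) with Δz = z₂ − z₁.
Δz = 12700 − 2524.0 = 10176 m; Δz/H = 10176/11824 = 0.86062.
P₂ = 534 × exp(−0.86062) = 534 × 0.42290 = 225.83 Pa.

P ≈ 226 Pa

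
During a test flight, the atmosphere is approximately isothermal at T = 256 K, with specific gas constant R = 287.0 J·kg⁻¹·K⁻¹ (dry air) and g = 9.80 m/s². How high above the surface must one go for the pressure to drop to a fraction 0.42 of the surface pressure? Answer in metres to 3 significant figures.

z ≈ 6500 m

Scale height: H = RT/g = 287.0 × 256 / 9.80 = 7497.1 m.
Set P/P₀ = exp(−z/H) = 0.42, so z = −H ln(0.42).
−ln(0.42) = 0.86750; z = 7497.1 × 0.86750 = 6503.7 m.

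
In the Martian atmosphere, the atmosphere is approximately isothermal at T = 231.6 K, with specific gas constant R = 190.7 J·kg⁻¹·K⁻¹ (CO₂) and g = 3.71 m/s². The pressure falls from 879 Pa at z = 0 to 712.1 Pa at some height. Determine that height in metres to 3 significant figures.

Scale height: H = RT/g = 190.7 × 231.6 / 3.71 = 11905 m.
Invert the barometric formula: z = H ln(P₀/P).
P₀/P = 879/712.1 = 1.2344; ln(1.2344) = 0.21059.
z = 11905 × 0.21059 = 2507.1 m.

z ≈ 2510 m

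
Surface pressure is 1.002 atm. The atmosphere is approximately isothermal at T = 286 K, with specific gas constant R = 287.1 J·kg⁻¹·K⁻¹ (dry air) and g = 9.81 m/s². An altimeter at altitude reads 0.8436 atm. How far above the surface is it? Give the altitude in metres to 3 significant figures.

z ≈ 1440 m

Scale height: H = RT/g = 287.1 × 286 / 9.81 = 8370.1 m.
Invert the barometric formula: z = H ln(P₀/P).
P₀/P = 1.002/0.8436 = 1.1878; ln(1.1878) = 0.17210.
z = 8370.1 × 0.17210 = 1440.5 m.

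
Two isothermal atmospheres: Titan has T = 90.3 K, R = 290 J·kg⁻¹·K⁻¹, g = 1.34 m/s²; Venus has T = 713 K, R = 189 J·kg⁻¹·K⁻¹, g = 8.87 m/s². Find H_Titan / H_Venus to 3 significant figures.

H = RT/g for each body.
H_Titan = 290 × 90.3 / 1.34 = 19543 m.
H_Venus = 189 × 713 / 8.87 = 15192 m.
H_Titan/H_Venus = 19543/15192 = 1.2864.

H_Titan/H_Venus ≈ 1.29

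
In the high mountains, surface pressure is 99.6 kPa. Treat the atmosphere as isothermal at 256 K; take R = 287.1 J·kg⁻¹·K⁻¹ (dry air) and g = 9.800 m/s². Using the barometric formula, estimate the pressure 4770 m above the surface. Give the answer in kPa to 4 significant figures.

P ≈ 52.73 kPa

Scale height: H = RT/g = 287.1 × 256 / 9.800 = 7499.8 m.
Barometric formula: P = P₀ exp(−z/H).
z/H = 4770.0/7499.8 = 0.63602; exp(−0.63602) = 0.52940.
P = 99.6 × 0.52940 = 52.728 kPa.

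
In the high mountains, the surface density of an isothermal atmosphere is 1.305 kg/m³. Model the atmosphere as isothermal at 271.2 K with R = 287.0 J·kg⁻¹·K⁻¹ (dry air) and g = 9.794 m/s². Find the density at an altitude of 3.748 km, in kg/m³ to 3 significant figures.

ρ ≈ 0.814 kg/m³

Scale height: H = RT/g = 287.0 × 271.2 / 9.794 = 7947.2 m.
In an isothermal atmosphere, density decays like pressure: ρ = ρ₀ exp(−z/H).
z/H = 3748.0/7947.2 = 0.47161; exp(−0.47161) = 0.62400.
ρ = 1.305 × 0.62400 = 0.81432 kg/m³.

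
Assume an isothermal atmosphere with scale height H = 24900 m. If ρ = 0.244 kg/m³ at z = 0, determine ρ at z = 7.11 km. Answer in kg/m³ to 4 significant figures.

ρ ≈ 0.1834 kg/m³

In an isothermal atmosphere, density decays like pressure: ρ = ρ₀ exp(−z/H).
z/H = 7110.0/24900 = 0.28554; exp(−0.28554) = 0.75161.
ρ = 0.244 × 0.75161 = 0.18339 kg/m³.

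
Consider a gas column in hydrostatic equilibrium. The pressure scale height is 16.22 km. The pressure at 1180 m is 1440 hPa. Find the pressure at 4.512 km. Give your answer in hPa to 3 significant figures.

P ≈ 1170 hPa

Between two levels, P₂ = P₁ exp(−Δz/H) with Δz = z₂ − z₁.
Δz = 4512.0 − 1180.0 = 3332.0 m; Δz/H = 3332.0/16220 = 0.20543.
P₂ = 1440 × exp(−0.20543) = 1440 × 0.81430 = 1172.6 hPa.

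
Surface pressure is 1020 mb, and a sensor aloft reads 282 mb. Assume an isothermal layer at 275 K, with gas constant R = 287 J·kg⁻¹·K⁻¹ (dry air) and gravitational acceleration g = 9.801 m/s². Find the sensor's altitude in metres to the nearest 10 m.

z ≈ 10350 m

Scale height: H = RT/g = 287 × 275 / 9.801 = 8052.7 m.
Invert the barometric formula: z = H ln(P₀/P).
P₀/P = 1020/282 = 3.6170; ln(3.6170) = 1.2856.
z = 8052.7 × 1.2856 = 10353 m.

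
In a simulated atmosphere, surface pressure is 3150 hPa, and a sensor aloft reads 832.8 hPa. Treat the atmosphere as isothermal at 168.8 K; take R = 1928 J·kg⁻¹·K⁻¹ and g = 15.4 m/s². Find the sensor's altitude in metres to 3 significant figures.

z ≈ 28100 m

Scale height: H = RT/g = 1928 × 168.8 / 15.4 = 21133 m.
Invert the barometric formula: z = H ln(P₀/P).
P₀/P = 3150/832.8 = 3.7824; ln(3.7824) = 1.3304.
z = 21133 × 1.3304 = 28115 m.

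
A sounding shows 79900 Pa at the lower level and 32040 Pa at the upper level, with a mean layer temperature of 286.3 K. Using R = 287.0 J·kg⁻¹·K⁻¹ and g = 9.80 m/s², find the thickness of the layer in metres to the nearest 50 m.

Hypsometric equation: Δz = (R T̄/g) ln(P₁/P₂).
R T̄/g = 287.0 × 286.3 / 9.80 = 8384.5 m.
ln(79900/32040) = ln(2.4938) = 0.91381.
Δz = 8384.5 × 0.91381 = 7661.8 m.

Δz ≈ 7650 m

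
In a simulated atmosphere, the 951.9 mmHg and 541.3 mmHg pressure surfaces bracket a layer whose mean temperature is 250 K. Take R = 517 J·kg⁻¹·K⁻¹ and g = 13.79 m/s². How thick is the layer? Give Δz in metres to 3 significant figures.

Δz ≈ 5290 m

Hypsometric equation: Δz = (R T̄/g) ln(P₁/P₂).
R T̄/g = 517 × 250 / 13.79 = 9372.7 m.
ln(951.9/541.3) = ln(1.7585) = 0.56446.
Δz = 9372.7 × 0.56446 = 5290.5 m.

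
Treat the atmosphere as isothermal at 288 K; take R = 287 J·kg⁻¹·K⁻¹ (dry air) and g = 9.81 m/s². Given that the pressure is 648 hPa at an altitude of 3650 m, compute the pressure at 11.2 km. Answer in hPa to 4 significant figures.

P ≈ 264.5 hPa

Scale height: H = RT/g = 287 × 288 / 9.81 = 8425.7 m.
Between two levels, P₂ = P₁ exp(−Δz/H) with Δz = z₂ − z₁.
Δz = 11200 − 3650.0 = 7550.0 m; Δz/H = 7550.0/8425.7 = 0.89607.
P₂ = 648 × exp(−0.89607) = 648 × 0.40817 = 264.49 hPa.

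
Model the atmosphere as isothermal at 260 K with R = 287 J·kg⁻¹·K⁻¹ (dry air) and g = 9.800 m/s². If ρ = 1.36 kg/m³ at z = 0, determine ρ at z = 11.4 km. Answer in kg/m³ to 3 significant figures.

Scale height: H = RT/g = 287 × 260 / 9.800 = 7614.3 m.
In an isothermal atmosphere, density decays like pressure: ρ = ρ₀ exp(−z/H).
z/H = 11400/7614.3 = 1.4972; exp(−1.4972) = 0.22376.
ρ = 1.36 × 0.22376 = 0.30431 kg/m³.

ρ ≈ 0.304 kg/m³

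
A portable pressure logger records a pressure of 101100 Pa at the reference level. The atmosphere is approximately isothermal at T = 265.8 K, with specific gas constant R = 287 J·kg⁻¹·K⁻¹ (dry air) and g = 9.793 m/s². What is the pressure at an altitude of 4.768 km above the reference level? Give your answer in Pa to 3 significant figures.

Scale height: H = RT/g = 287 × 265.8 / 9.793 = 7789.7 m.
Barometric formula: P = P₀ exp(−z/H).
z/H = 4768.0/7789.7 = 0.61209; exp(−0.61209) = 0.54222.
P = 101100 × 0.54222 = 54818 Pa.

P ≈ 54800 Pa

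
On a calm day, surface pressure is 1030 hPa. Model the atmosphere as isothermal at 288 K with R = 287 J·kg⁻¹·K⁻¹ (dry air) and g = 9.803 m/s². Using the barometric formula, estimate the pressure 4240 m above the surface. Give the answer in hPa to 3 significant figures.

P ≈ 623 hPa

Scale height: H = RT/g = 287 × 288 / 9.803 = 8431.7 m.
Barometric formula: P = P₀ exp(−z/H).
z/H = 4240.0/8431.7 = 0.50286; exp(−0.50286) = 0.60480.
P = 1030 × 0.60480 = 622.94 hPa.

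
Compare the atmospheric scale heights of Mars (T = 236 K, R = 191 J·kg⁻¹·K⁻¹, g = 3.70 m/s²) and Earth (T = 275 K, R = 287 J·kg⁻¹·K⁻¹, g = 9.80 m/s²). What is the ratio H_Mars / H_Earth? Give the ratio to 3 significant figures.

H = RT/g for each body.
H_Mars = 191 × 236 / 3.70 = 12183 m.
H_Earth = 287 × 275 / 9.80 = 8053.6 m.
H_Mars/H_Earth = 12183/8053.6 = 1.5127.

H_Mars/H_Earth ≈ 1.51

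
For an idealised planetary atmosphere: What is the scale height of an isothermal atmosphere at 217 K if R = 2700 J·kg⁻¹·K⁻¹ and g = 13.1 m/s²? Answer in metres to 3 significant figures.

H ≈ 44700 m

The scale height of an isothermal atmosphere is H = RT/g.
H = 2700 × 217 / 13.1 = 585900/13.1 = 44725 m.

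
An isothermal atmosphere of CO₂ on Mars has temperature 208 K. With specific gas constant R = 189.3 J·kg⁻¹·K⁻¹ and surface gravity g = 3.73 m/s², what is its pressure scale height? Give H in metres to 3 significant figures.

The scale height of an isothermal atmosphere is H = RT/g.
H = 189.3 × 208 / 3.73 = 39374/3.73 = 10556 m.

H ≈ 10600 m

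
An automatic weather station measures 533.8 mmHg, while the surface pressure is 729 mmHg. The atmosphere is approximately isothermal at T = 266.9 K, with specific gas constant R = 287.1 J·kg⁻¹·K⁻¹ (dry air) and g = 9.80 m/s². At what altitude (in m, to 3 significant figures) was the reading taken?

Scale height: H = RT/g = 287.1 × 266.9 / 9.80 = 7819.1 m.
Invert the barometric formula: z = H ln(P₀/P).
P₀/P = 729/533.8 = 1.3657; ln(1.3657) = 0.31167.
z = 7819.1 × 0.31167 = 2437.0 m.

z ≈ 2440 m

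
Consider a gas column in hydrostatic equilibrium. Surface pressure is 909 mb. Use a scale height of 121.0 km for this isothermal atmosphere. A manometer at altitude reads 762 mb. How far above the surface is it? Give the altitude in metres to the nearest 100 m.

Invert the barometric formula: z = H ln(P₀/P).
P₀/P = 909/762 = 1.1929; ln(1.1929) = 0.17639.
z = 121000 × 0.17639 = 21343 m.

z ≈ 21300 m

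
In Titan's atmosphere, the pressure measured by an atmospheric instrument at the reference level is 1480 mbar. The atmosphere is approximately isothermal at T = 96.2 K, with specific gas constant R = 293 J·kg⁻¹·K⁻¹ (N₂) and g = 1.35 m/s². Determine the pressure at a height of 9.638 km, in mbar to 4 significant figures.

P ≈ 932.8 mbar

Scale height: H = RT/g = 293 × 96.2 / 1.35 = 20879 m.
Barometric formula: P = P₀ exp(−z/H).
z/H = 9638.0/20879 = 0.46161; exp(−0.46161) = 0.63027.
P = 1480 × 0.63027 = 932.80 mbar.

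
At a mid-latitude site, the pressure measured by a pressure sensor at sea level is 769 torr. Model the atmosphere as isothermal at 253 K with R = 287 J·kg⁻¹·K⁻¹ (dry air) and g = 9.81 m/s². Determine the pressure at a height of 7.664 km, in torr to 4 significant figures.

P ≈ 273.1 torr

Scale height: H = RT/g = 287 × 253 / 9.81 = 7401.7 m.
Barometric formula: P = P₀ exp(−z/H).
z/H = 7664.0/7401.7 = 1.0354; exp(−1.0354) = 0.35508.
P = 769 × 0.35508 = 273.06 torr.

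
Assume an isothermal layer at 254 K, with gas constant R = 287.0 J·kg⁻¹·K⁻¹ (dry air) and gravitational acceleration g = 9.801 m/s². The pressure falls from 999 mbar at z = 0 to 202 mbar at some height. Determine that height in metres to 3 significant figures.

Scale height: H = RT/g = 287.0 × 254 / 9.801 = 7437.8 m.
Invert the barometric formula: z = H ln(P₀/P).
P₀/P = 999/202 = 4.9455; ln(4.9455) = 1.5985.
z = 7437.8 × 1.5985 = 11889 m.

z ≈ 11900 m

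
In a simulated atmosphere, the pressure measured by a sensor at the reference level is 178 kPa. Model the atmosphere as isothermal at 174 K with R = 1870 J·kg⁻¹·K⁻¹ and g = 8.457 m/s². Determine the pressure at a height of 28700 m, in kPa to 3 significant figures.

P ≈ 84.4 kPa

Scale height: H = RT/g = 1870 × 174 / 8.457 = 38475 m.
Barometric formula: P = P₀ exp(−z/H).
z/H = 28700/38475 = 0.74594; exp(−0.74594) = 0.47429.
P = 178 × 0.47429 = 84.424 kPa.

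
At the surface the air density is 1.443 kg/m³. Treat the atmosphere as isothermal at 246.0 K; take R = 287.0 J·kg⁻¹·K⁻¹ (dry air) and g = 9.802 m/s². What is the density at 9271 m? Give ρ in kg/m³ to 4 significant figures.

ρ ≈ 0.3984 kg/m³

Scale height: H = RT/g = 287.0 × 246.0 / 9.802 = 7202.8 m.
In an isothermal atmosphere, density decays like pressure: ρ = ρ₀ exp(−z/H).
z/H = 9271.0/7202.8 = 1.2871; exp(−1.2871) = 0.27607.
ρ = 1.443 × 0.27607 = 0.39837 kg/m³.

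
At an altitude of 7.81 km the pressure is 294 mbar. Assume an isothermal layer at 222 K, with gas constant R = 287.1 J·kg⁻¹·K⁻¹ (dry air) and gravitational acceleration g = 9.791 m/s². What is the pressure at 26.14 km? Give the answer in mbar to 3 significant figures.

Scale height: H = RT/g = 287.1 × 222 / 9.791 = 6509.7 m.
Between two levels, P₂ = P₁ exp(−Δz/H) with Δz = z₂ − z₁.
Δz = 26140 − 7810.0 = 18330 m; Δz/H = 18330/6509.7 = 2.8158.
P₂ = 294 × exp(−2.8158) = 294 × 0.059857 = 17.598 mbar.

P ≈ 17.6 mbar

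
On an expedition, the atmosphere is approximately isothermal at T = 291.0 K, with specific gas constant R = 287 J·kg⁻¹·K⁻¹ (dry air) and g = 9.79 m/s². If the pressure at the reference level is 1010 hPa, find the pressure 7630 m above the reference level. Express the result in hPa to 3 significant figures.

Scale height: H = RT/g = 287 × 291.0 / 9.79 = 8530.8 m.
Barometric formula: P = P₀ exp(−z/H).
z/H = 7630.0/8530.8 = 0.89441; exp(−0.89441) = 0.40885.
P = 1010 × 0.40885 = 412.94 hPa.

P ≈ 413 hPa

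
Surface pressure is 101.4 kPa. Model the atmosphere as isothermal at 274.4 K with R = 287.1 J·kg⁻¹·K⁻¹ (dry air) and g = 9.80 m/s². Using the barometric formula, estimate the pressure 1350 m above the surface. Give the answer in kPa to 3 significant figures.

Scale height: H = RT/g = 287.1 × 274.4 / 9.80 = 8038.8 m.
Barometric formula: P = P₀ exp(−z/H).
z/H = 1350.0/8038.8 = 0.16794; exp(−0.16794) = 0.84540.
P = 101.4 × 0.84540 = 85.724 kPa.

P ≈ 85.7 kPa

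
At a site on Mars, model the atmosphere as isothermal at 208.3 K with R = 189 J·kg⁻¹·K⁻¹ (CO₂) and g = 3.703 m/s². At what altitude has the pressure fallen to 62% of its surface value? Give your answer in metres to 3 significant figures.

Scale height: H = RT/g = 189 × 208.3 / 3.703 = 10632 m.
Set P/P₀ = exp(−z/H) = 0.62, so z = −H ln(0.62).
−ln(0.62) = 0.47804; z = 10632 × 0.47804 = 5082.5 m.

z ≈ 5080 m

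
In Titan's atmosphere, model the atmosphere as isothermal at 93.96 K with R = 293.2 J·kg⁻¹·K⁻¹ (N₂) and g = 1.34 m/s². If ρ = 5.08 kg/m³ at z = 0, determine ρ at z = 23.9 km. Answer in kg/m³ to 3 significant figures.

Scale height: H = RT/g = 293.2 × 93.96 / 1.34 = 20559 m.
In an isothermal atmosphere, density decays like pressure: ρ = ρ₀ exp(−z/H).
z/H = 23900/20559 = 1.1625; exp(−1.1625) = 0.31270.
ρ = 5.08 × 0.31270 = 1.5885 kg/m³.

ρ ≈ 1.59 kg/m³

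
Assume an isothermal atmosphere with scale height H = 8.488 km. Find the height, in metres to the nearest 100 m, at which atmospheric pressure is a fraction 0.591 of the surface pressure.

z ≈ 4500 m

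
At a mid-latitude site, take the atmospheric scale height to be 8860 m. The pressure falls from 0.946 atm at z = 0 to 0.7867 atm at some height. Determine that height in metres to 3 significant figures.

Invert the barometric formula: z = H ln(P₀/P).
P₀/P = 0.946/0.7867 = 1.2025; ln(1.2025) = 0.18440.
z = 8860.0 × 0.18440 = 1633.8 m.

z ≈ 1630 m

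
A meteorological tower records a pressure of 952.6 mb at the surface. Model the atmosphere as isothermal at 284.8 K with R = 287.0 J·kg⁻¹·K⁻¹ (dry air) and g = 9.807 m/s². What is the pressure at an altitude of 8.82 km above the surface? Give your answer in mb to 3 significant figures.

Scale height: H = RT/g = 287.0 × 284.8 / 9.807 = 8334.6 m.
Barometric formula: P = P₀ exp(−z/H).
z/H = 8820.0/8334.6 = 1.0582; exp(−1.0582) = 0.34708.
P = 952.6 × 0.34708 = 330.63 mb.

P ≈ 331 mb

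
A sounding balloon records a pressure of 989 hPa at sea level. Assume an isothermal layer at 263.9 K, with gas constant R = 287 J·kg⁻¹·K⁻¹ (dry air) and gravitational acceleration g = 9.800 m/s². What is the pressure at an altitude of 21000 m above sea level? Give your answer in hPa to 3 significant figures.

Scale height: H = RT/g = 287 × 263.9 / 9.800 = 7728.5 m.
Barometric formula: P = P₀ exp(−z/H).
z/H = 21000/7728.5 = 2.7172; exp(−2.7172) = 0.066059.
P = 989 × 0.066059 = 65.332 hPa.

P ≈ 65.3 hPa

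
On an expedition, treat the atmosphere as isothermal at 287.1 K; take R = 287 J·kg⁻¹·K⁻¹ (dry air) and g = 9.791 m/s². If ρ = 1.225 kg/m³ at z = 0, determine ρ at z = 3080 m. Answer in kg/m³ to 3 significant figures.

ρ ≈ 0.850 kg/m³

Scale height: H = RT/g = 287 × 287.1 / 9.791 = 8415.7 m.
In an isothermal atmosphere, density decays like pressure: ρ = ρ₀ exp(−z/H).
z/H = 3080.0/8415.7 = 0.36598; exp(−0.36598) = 0.69352.
ρ = 1.225 × 0.69352 = 0.84956 kg/m³.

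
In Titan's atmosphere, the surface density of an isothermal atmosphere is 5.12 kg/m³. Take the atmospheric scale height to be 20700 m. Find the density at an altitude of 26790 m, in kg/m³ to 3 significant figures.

ρ ≈ 1.40 kg/m³

In an isothermal atmosphere, density decays like pressure: ρ = ρ₀ exp(−z/H).
z/H = 26790/20700 = 1.2942; exp(−1.2942) = 0.27412.
ρ = 5.12 × 0.27412 = 1.4035 kg/m³.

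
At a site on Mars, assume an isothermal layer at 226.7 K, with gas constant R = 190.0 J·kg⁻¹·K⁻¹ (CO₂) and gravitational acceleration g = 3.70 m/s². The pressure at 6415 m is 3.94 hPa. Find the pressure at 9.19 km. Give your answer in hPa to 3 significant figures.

P ≈ 3.10 hPa

Scale height: H = RT/g = 190.0 × 226.7 / 3.70 = 11641 m.
Between two levels, P₂ = P₁ exp(−Δz/H) with Δz = z₂ − z₁.
Δz = 9190.0 − 6415.0 = 2775.0 m; Δz/H = 2775.0/11641 = 0.23838.
P₂ = 3.94 × exp(−0.23838) = 3.94 × 0.78790 = 3.1043 hPa.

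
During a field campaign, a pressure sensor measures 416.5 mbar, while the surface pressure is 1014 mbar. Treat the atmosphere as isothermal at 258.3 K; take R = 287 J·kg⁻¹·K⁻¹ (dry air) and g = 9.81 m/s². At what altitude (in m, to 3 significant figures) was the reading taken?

z ≈ 6720 m

Scale height: H = RT/g = 287 × 258.3 / 9.81 = 7556.8 m.
Invert the barometric formula: z = H ln(P₀/P).
P₀/P = 1014/416.5 = 2.4346; ln(2.4346) = 0.88978.
z = 7556.8 × 0.88978 = 6723.9 m.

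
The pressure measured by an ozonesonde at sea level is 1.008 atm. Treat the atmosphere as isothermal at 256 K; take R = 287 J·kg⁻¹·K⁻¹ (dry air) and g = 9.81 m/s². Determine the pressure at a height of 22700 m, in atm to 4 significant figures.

P ≈ 0.04866 atm

Scale height: H = RT/g = 287 × 256 / 9.81 = 7489.5 m.
Barometric formula: P = P₀ exp(−z/H).
z/H = 22700/7489.5 = 3.0309; exp(−3.0309) = 0.048272.
P = 1.008 × 0.048272 = 0.048658 atm.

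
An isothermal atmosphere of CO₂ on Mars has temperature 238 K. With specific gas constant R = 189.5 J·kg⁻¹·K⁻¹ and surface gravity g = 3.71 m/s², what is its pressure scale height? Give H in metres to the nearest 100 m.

The scale height of an isothermal atmosphere is H = RT/g.
H = 189.5 × 238 / 3.71 = 45101/3.71 = 12157 m.

H ≈ 12200 m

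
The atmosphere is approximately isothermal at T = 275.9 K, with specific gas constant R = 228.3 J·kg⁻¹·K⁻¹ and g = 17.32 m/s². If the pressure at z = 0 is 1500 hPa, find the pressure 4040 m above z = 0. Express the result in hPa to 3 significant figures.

P ≈ 494 hPa

Scale height: H = RT/g = 228.3 × 275.9 / 17.32 = 3636.7 m.
Barometric formula: P = P₀ exp(−z/H).
z/H = 4040.0/3636.7 = 1.1109; exp(−1.1109) = 0.32926.
P = 1500 × 0.32926 = 493.89 hPa.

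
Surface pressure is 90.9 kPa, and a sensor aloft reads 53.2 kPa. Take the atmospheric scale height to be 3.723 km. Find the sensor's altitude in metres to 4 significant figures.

z ≈ 1994 m

Invert the barometric formula: z = H ln(P₀/P).
P₀/P = 90.9/53.2 = 1.7086; ln(1.7086) = 0.53567.
z = 3723.0 × 0.53567 = 1994.3 m.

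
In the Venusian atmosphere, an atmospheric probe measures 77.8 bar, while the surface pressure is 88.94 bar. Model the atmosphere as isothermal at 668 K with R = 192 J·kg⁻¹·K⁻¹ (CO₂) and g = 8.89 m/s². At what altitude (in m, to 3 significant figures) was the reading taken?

Scale height: H = RT/g = 192 × 668 / 8.89 = 14427 m.
Invert the barometric formula: z = H ln(P₀/P).
P₀/P = 88.94/77.8 = 1.1432; ln(1.1432) = 0.13383.
z = 14427 × 0.13383 = 1930.8 m.

z ≈ 1930 m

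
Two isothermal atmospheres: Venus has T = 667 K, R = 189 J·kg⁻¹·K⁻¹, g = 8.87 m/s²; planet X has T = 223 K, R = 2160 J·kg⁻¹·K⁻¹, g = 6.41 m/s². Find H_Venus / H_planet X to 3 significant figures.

H = RT/g for each body.
H_Venus = 189 × 667 / 8.87 = 14212 m.
H_planet X = 2160 × 223 / 6.41 = 75145 m.
H_Venus/H_planet X = 14212/75145 = 0.18913.

H_Venus/H_planet X ≈ 0.189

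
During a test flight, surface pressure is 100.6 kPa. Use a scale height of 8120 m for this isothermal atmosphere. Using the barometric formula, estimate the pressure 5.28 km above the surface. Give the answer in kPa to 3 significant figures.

P ≈ 52.5 kPa

Barometric formula: P = P₀ exp(−z/H).
z/H = 5280.0/8120.0 = 0.65025; exp(−0.65025) = 0.52192.
P = 100.6 × 0.52192 = 52.505 kPa.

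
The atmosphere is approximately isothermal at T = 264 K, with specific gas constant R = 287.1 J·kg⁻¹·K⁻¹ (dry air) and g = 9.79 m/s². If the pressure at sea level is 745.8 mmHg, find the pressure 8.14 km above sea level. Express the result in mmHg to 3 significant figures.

Scale height: H = RT/g = 287.1 × 264 / 9.79 = 7742.0 m.
Barometric formula: P = P₀ exp(−z/H).
z/H = 8140.0/7742.0 = 1.0514; exp(−1.0514) = 0.34945.
P = 745.8 × 0.34945 = 260.62 mmHg.

P ≈ 261 mmHg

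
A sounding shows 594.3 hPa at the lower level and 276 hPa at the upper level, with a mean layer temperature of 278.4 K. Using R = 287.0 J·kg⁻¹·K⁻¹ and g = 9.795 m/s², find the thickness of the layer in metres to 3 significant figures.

Hypsometric equation: Δz = (R T̄/g) ln(P₁/P₂).
R T̄/g = 287.0 × 278.4 / 9.795 = 8157.3 m.
ln(594.3/276) = ln(2.1533) = 0.76700.
Δz = 8157.3 × 0.76700 = 6256.6 m.

Δz ≈ 6260 m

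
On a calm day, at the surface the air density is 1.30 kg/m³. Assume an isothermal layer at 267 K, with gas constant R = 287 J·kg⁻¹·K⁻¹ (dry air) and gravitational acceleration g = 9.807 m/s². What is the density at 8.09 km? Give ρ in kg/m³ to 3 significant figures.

Scale height: H = RT/g = 287 × 267 / 9.807 = 7813.7 m.
In an isothermal atmosphere, density decays like pressure: ρ = ρ₀ exp(−z/H).
z/H = 8090.0/7813.7 = 1.0354; exp(−1.0354) = 0.35508.
ρ = 1.30 × 0.35508 = 0.46160 kg/m³.

ρ ≈ 0.462 kg/m³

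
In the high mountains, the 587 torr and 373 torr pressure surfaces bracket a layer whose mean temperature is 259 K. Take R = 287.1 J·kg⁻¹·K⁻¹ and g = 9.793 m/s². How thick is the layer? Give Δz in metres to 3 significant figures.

Hypsometric equation: Δz = (R T̄/g) ln(P₁/P₂).
R T̄/g = 287.1 × 259 / 9.793 = 7593.1 m.
ln(587/373) = ln(1.5737) = 0.45343.
Δz = 7593.1 × 0.45343 = 3442.9 m.

Δz ≈ 3440 m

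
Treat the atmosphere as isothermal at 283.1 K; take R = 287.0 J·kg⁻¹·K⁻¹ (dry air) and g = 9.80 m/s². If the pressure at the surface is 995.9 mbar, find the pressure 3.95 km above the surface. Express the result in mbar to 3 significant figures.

P ≈ 618 mbar

Scale height: H = RT/g = 287.0 × 283.1 / 9.80 = 8290.8 m.
Barometric formula: P = P₀ exp(−z/H).
z/H = 3950.0/8290.8 = 0.47643; exp(−0.47643) = 0.62100.
P = 995.9 × 0.62100 = 618.45 mbar.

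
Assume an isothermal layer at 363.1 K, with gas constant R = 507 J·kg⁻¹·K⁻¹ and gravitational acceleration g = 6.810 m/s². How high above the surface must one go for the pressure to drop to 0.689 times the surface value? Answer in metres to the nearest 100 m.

z ≈ 10100 m

Scale height: H = RT/g = 507 × 363.1 / 6.810 = 27033 m.
Set P/P₀ = exp(−z/H) = 0.689, so z = −H ln(0.689).
−ln(0.689) = 0.37251; z = 27033 × 0.37251 = 10070 m.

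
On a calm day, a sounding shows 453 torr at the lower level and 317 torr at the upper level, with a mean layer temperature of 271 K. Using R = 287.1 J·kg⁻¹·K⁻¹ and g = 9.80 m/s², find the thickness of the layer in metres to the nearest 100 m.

Δz ≈ 2800 m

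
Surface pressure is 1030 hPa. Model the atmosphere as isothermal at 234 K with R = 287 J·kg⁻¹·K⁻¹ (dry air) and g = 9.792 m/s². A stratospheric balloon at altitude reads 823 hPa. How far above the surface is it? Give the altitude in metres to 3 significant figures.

z ≈ 1540 m

Scale height: H = RT/g = 287 × 234 / 9.792 = 6858.5 m.
Invert the barometric formula: z = H ln(P₀/P).
P₀/P = 1030/823 = 1.2515; ln(1.2515) = 0.22434.
z = 6858.5 × 0.22434 = 1538.6 m.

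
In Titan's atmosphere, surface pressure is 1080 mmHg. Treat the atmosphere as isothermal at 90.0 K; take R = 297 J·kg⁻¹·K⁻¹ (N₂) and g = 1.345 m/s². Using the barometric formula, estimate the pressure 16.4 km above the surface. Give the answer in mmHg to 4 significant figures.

P ≈ 473.2 mmHg

Scale height: H = RT/g = 297 × 90.0 / 1.345 = 19874 m.
Barometric formula: P = P₀ exp(−z/H).
z/H = 16400/19874 = 0.82520; exp(−0.82520) = 0.43815.
P = 1080 × 0.43815 = 473.20 mmHg.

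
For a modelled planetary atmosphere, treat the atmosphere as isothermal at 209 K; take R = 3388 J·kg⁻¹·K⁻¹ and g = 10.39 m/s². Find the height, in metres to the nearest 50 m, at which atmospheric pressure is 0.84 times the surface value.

Scale height: H = RT/g = 3388 × 209 / 10.39 = 68151 m.
Set P/P₀ = exp(−z/H) = 0.84, so z = −H ln(0.84).
−ln(0.84) = 0.17435; z = 68151 × 0.17435 = 11882 m.

z ≈ 11900 m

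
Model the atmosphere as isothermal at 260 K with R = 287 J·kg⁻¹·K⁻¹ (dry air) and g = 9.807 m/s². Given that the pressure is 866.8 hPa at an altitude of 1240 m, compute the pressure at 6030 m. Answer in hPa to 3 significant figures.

P ≈ 462 hPa

Scale height: H = RT/g = 287 × 260 / 9.807 = 7608.9 m.
Between two levels, P₂ = P₁ exp(−Δz/H) with Δz = z₂ − z₁.
Δz = 6030.0 − 1240.0 = 4790.0 m; Δz/H = 4790.0/7608.9 = 0.62953.
P₂ = 866.8 × exp(−0.62953) = 866.8 × 0.53284 = 461.87 hPa.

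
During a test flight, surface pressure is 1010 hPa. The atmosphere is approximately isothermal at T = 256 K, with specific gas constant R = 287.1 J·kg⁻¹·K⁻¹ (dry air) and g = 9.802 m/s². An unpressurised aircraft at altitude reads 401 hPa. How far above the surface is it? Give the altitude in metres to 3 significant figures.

Scale height: H = RT/g = 287.1 × 256 / 9.802 = 7498.2 m.
Invert the barometric formula: z = H ln(P₀/P).
P₀/P = 1010/401 = 2.5187; ln(2.5187) = 0.92374.
z = 7498.2 × 0.92374 = 6926.4 m.

z ≈ 6930 m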